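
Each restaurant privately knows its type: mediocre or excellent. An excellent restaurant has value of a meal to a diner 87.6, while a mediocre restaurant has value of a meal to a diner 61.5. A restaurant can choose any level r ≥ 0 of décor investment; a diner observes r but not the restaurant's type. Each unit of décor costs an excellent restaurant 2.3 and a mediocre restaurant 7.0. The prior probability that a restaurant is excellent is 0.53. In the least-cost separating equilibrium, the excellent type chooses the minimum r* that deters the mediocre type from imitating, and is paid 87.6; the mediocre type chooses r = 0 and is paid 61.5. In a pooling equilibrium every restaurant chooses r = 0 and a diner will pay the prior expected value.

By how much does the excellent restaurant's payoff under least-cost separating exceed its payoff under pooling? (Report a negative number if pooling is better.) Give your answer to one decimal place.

3.7

Least-cost separating signal: r* solves 61.5 = 87.6 − 7.0·r*, so r* = (87.6 − 61.5)/7.0 ≈ 3.7286.
Excellent type's separating payoff: 87.6 − 2.3 × r* = 87.6 − 2.3 × (87.6 − 61.5)/7.0 = 87.6 − 60.03/7.0 ≈ 79.024.
Pooling payoff: 0.53 × 87.6 + 0.47 × 61.5 = 75.333.
Difference: 79.024 − 75.333 = 3.691, i.e. 3.7 to one decimal place.
The excellent type prefers to separate.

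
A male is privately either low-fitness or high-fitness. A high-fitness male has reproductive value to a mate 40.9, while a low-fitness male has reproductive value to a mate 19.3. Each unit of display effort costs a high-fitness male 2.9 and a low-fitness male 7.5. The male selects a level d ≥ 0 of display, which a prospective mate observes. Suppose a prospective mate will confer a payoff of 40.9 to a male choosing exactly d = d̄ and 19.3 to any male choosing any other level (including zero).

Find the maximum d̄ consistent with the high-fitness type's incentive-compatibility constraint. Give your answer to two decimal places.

7.45

Choosing d̄ yields the high-fitness type 40.9 − 2.9·d̄; choosing zero yields 19.3.
The high-fitness type is indifferent at 40.9 − 2.9·d̄ = 19.3, i.e. d̄ = (40.9 − 19.3) / 2.9 ≈ 7.45.
For any d̄ above 7.45 the high-fitness type would rather pool at zero, so separation collapses.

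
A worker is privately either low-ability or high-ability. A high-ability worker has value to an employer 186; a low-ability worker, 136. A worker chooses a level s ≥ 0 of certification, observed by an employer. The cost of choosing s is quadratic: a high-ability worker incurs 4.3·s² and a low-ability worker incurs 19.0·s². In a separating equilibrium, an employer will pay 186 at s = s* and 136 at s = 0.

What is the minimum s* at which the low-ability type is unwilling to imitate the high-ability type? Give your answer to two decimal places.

The low-ability type at s = 0 receives 136; imitating at s* yields 186 − 19.0·s*².
Indifference: 136 = 186 − 19.0·s*², so s*² = (186 − 136) / 19.0 ≈ 2.6316.
s* = √2.6316 ≈ 1.62.

1.62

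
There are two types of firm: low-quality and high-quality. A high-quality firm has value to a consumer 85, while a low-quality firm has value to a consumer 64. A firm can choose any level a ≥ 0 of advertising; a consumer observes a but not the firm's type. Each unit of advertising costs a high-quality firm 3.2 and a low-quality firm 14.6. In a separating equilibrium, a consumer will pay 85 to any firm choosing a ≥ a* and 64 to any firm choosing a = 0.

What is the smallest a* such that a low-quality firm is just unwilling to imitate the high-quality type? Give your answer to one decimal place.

A low-quality firm choosing a = 0 receives 64.
Imitating at a* instead would pay 85 at cost 14.6·a*, netting 85 − 14.6·a*.
Indifference: 64 = 85 − 14.6·a*, so a* = (85 − 64) / 14.6 ≈ 1.4.
This is the low-quality type's binding incentive-compatibility constraint; any a ≥ 1.4 sustains separation on that side.

1.4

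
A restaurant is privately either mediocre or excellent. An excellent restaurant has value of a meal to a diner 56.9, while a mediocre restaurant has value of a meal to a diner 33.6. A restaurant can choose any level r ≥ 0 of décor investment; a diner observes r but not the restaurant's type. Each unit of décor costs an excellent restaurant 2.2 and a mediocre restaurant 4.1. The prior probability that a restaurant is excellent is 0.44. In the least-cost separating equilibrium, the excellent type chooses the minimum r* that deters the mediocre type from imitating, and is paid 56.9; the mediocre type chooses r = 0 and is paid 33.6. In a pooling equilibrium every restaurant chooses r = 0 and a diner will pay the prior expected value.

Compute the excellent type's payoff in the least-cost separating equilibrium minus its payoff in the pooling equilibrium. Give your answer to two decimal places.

Least-cost separating signal: r* solves 33.6 = 56.9 − 4.1·r*, so r* = (56.9 − 33.6)/4.1 ≈ 5.6829.
Excellent type's separating payoff: 56.9 − 2.2 × r* = 56.9 − 2.2 × (56.9 − 33.6)/4.1 = 56.9 − 51.26/4.1 ≈ 44.3976.
Pooling payoff: 0.44 × 56.9 + 0.56 × 33.6 = 43.852.
Difference: 44.3976 − 43.852 = 0.5456, i.e. 0.55 to two decimal places.
The excellent type prefers to separate.

0.55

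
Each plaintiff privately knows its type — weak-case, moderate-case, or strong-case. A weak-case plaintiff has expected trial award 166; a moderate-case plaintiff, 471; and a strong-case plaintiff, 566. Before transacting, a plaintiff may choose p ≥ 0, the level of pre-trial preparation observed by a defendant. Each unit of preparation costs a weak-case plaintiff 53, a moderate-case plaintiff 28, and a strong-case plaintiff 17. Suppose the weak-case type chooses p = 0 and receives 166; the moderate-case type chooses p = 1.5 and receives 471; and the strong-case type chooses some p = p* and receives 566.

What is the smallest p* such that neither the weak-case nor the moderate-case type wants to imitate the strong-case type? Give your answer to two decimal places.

7.55

Moderate-case type (on-path payoff 471 − 28×1.5 = 429) won't mimic when 429 ≥ 566 − 28·p*, i.e. p* ≥ 4.89.
Weak-case type (on-path payoff 166) won't mimic when 166 ≥ 566 − 53·p*, i.e. p* ≥ 7.55.
Both must hold, so p* = max(7.55, 4.89) = 7.55. The weak-case type's constraint binds.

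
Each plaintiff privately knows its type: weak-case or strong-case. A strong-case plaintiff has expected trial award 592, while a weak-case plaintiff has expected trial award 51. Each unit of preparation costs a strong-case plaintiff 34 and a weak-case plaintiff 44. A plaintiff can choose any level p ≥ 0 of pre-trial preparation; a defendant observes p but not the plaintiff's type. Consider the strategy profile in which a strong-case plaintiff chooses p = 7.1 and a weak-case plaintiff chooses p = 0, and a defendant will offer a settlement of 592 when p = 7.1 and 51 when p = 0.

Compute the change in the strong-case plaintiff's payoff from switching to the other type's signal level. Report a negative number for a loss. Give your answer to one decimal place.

Playing p = 7.1 the strong-case plaintiff receives 592 − 34 × 7.1 = 350.6.
Deviating to p = 0 yields 51 instead.
Gain from deviating: 51 − 350.6 = -299.6.
The gain is negative, so the strong-case type's incentive-compatibility constraint is satisfied.

-299.6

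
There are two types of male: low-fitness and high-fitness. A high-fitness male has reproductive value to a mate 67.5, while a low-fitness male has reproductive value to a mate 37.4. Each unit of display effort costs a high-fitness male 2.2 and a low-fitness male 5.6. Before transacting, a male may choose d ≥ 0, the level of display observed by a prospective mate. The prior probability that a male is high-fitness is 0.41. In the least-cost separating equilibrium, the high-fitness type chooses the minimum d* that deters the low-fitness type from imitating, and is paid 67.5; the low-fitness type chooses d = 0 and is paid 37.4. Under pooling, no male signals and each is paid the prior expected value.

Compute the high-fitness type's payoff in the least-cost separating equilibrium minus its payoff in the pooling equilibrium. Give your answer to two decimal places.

5.93

Least-cost separating signal: d* solves 37.4 = 67.5 − 5.6·d*, so d* = (67.5 − 37.4)/5.6 = 5.375.
High-fitness type's separating payoff: 67.5 − 2.2 × d* = 67.5 − 2.2 × (67.5 − 37.4)/5.6 = 67.5 − 66.22/5.6 = 55.675.
Pooling payoff: 0.41 × 67.5 + 0.59 × 37.4 = 49.741.
Difference: 55.675 − 49.741 = 5.934, i.e. 5.93 to two decimal places.
The high-fitness type prefers to separate.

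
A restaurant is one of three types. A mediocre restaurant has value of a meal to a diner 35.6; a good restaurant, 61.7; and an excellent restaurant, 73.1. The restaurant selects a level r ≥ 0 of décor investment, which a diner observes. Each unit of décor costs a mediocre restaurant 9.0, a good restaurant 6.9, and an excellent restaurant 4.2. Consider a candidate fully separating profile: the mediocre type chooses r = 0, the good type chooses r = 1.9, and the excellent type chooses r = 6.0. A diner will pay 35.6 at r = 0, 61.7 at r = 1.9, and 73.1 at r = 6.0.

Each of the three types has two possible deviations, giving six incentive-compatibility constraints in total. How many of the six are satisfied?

4

Mediocre (own payoff 35.6): to r=1.9 gives 61.7 − 9.0×1.9 = 44.6 → profitable ✗; to r=6.0 gives 73.1 − 9.0×6.0 = 19.1 → no gain ✓.
Excellent (own payoff 73.1 − 4.2×6.0 = 47.9): to r=0 gives 35.6 → no gain ✓; to r=1.9 gives 61.7 − 4.2×1.9 = 53.72 → profitable ✗.
Good (own payoff 61.7 − 6.9×1.9 = 48.59): to r=0 gives 35.6 → no gain ✓; to r=6.0 gives 73.1 − 6.9×6.0 = 31.7 → no gain ✓.
4 of the 6 constraints hold; not an equilibrium.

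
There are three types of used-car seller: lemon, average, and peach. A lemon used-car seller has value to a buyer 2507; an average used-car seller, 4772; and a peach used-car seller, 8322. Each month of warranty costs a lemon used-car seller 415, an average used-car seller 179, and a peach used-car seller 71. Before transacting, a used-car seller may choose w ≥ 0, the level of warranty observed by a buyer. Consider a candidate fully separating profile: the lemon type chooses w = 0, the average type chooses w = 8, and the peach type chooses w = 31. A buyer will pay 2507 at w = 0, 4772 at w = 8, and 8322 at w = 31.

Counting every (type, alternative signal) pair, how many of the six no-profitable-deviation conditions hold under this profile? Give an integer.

6

Average (own payoff 4772 − 179×8 = 3340): to w=0 gives 2507 → no gain ✓; to w=31 gives 8322 − 179×31 = 2773 → no gain ✓.
Peach (own payoff 8322 − 71×31 = 6121): to w=0 gives 2507 → no gain ✓; to w=8 gives 4772 − 71×8 = 4204 → no gain ✓.
Lemon (own payoff 2507): to w=8 gives 4772 − 415×8 = 1452 → no gain ✓; to w=31 gives 8322 − 415×31 = -4543 → no gain ✓.
6 of the 6 constraints hold; this profile is a separating equilibrium.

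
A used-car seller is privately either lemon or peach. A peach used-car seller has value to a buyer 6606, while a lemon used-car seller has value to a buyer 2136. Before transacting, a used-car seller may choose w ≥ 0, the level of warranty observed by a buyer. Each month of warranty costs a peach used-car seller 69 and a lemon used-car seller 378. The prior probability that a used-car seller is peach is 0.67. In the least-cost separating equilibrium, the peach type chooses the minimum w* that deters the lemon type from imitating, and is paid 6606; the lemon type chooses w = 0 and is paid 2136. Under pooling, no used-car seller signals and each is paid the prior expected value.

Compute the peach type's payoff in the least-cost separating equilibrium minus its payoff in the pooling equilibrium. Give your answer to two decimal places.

659.15

Least-cost separating signal: w* solves 2136 = 6606 − 378·w*, so w* = (6606 − 2136)/378 ≈ 11.8254.
Peach type's separating payoff: 6606 − 69 × w* = 6606 − 69 × (6606 − 2136)/378 = 6606 − 308430/378 ≈ 5790.0476.
Pooling payoff: 0.67 × 6606 + 0.33 × 2136 = 5130.9.
Difference: 5790.0476 − 5130.9 = 659.1476, i.e. 659.15 to two decimal places.
The peach type prefers to separate.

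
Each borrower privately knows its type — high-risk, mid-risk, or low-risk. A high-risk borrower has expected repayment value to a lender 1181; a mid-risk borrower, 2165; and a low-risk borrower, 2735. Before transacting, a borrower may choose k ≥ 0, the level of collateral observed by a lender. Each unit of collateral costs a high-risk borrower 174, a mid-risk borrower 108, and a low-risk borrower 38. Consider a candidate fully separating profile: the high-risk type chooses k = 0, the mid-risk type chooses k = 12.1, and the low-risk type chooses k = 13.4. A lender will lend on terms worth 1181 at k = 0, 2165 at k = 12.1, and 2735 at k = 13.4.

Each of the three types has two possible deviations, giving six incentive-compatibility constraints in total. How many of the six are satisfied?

High-risk (own payoff 1181): to k=12.1 gives 2165 − 174×12.1 = 59.6 → no gain ✓; to k=13.4 gives 2735 − 174×13.4 = 403.4 → no gain ✓.
Mid-risk (own payoff 2165 − 108×12.1 = 858.2): to k=0 gives 1181 → profitable ✗; to k=13.4 gives 2735 − 108×13.4 = 1287.8 → profitable ✗.
Low-risk (own payoff 2735 − 38×13.4 = 2225.8): to k=0 gives 1181 → no gain ✓; to k=12.1 gives 2165 − 38×12.1 = 1705.2 → no gain ✓.
4 of the 6 constraints hold; not an equilibrium.

4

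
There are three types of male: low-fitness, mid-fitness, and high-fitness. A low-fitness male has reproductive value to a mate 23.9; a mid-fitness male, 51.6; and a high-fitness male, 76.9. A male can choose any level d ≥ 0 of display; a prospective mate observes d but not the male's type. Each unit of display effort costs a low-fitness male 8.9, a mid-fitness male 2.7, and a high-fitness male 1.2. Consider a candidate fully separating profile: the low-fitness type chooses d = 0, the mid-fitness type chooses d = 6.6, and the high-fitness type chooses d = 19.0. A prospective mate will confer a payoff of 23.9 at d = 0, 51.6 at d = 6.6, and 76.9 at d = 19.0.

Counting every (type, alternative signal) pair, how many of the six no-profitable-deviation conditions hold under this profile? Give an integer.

Low-fitness (own payoff 23.9): to d=6.6 gives 51.6 − 8.9×6.6 = -7.14 → no gain ✓; to d=19.0 gives 76.9 − 8.9×19.0 = -92.2 → no gain ✓.
Mid-fitness (own payoff 51.6 − 2.7×6.6 = 33.78): to d=0 gives 23.9 → no gain ✓; to d=19.0 gives 76.9 − 2.7×19.0 = 25.6 → no gain ✓.
High-fitness (own payoff 76.9 − 1.2×19.0 = 54.1): to d=0 gives 23.9 → no gain ✓; to d=6.6 gives 51.6 − 1.2×6.6 = 43.68 → no gain ✓.
6 of the 6 constraints hold; this profile is a separating equilibrium.

6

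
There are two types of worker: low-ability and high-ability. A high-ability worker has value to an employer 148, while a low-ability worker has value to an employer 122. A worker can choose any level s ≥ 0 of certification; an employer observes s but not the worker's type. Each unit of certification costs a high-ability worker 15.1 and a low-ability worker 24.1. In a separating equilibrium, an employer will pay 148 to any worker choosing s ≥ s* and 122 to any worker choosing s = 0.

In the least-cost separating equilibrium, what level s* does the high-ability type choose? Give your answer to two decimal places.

1.08

A low-ability worker choosing s = 0 receives 122.
Imitating at s* instead would pay 148 at cost 24.1·s*, netting 148 − 24.1·s*.
Indifference: 122 = 148 − 24.1·s*, so s* = (148 − 122) / 24.1 ≈ 1.08.
This is the low-ability type's binding incentive-compatibility constraint; any s ≥ 1.08 sustains separation on that side.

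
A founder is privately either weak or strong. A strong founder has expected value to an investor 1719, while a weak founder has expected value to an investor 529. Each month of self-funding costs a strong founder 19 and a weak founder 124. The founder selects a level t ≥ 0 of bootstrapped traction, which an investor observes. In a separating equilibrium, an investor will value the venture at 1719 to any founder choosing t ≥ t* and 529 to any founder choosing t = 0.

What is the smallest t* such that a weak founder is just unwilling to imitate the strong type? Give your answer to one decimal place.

A weak founder choosing t = 0 receives 529.
Imitating at t* instead would pay 1719 at cost 124·t*, netting 1719 − 124·t*.
Indifference: 529 = 1719 − 124·t*, so t* = (1719 − 529) / 124 ≈ 9.6.
This is the weak type's binding incentive-compatibility constraint; any t ≥ 9.6 sustains separation on that side.

9.6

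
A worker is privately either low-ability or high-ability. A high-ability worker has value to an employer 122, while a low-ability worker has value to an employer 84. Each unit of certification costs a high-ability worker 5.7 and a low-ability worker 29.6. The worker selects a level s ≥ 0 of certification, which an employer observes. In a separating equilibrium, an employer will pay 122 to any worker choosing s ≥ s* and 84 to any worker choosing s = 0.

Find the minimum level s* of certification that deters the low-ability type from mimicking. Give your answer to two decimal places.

A low-ability worker choosing s = 0 receives 84.
Imitating at s* instead would pay 122 at cost 29.6·s*, netting 122 − 29.6·s*.
Indifference: 84 = 122 − 29.6·s*, so s* = (122 − 84) / 29.6 ≈ 1.28.
At s* the low-ability type's incentive constraint just binds; the high-ability type strictly prefers s* since its per-unit cost is lower.

1.28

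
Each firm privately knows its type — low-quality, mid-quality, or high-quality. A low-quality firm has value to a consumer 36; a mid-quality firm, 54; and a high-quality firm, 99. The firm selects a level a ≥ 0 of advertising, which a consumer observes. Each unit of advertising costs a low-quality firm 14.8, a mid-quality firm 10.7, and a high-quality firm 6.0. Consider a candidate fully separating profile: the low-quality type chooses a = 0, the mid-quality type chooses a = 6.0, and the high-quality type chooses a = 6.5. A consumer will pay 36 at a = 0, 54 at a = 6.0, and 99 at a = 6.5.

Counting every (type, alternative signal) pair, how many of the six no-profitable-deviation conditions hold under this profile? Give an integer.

Low-quality (own payoff 36): to a=6.0 gives 54 − 14.8×6.0 = -34.8 → no gain ✓; to a=6.5 gives 99 − 14.8×6.5 = 2.8 → no gain ✓.
Mid-quality (own payoff 54 − 10.7×6.0 = -10.2): to a=0 gives 36 → profitable ✗; to a=6.5 gives 99 − 10.7×6.5 = 29.45 → profitable ✗.
High-quality (own payoff 99 − 6.0×6.5 = 60): to a=0 gives 36 → no gain ✓; to a=6.0 gives 54 − 6.0×6.0 = 18 → no gain ✓.
4 of the 6 constraints hold; not an equilibrium.

4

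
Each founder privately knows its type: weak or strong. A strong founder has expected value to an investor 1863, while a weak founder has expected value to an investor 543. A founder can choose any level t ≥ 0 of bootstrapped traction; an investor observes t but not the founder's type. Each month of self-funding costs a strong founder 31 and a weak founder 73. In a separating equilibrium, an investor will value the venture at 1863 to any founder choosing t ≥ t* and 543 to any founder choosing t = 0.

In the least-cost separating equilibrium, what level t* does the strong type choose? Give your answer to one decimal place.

A weak founder choosing t = 0 receives 543.
Imitating at t* instead would pay 1863 at cost 73·t*, netting 1863 − 73·t*.
Indifference: 543 = 1863 − 73·t*, so t* = (1863 − 543) / 73 ≈ 18.1.
At t* the weak type's incentive constraint just binds; the strong type strictly prefers t* since its per-unit cost is lower.

18.1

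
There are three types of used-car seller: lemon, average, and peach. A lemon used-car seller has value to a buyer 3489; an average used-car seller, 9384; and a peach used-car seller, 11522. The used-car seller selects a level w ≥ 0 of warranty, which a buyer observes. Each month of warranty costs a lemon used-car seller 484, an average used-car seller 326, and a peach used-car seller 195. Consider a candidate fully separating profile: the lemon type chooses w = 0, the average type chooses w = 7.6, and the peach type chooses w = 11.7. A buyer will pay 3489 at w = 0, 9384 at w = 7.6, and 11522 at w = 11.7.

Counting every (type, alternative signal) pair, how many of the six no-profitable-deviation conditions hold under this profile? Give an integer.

3

Peach (own payoff 11522 − 195×11.7 = 9240.5): to w=0 gives 3489 → no gain ✓; to w=7.6 gives 9384 − 195×7.6 = 7902 → no gain ✓.
Lemon (own payoff 3489): to w=7.6 gives 9384 − 484×7.6 = 5705.6 → profitable ✗; to w=11.7 gives 11522 − 484×11.7 = 5859.2 → profitable ✗.
Average (own payoff 9384 − 326×7.6 = 6906.4): to w=0 gives 3489 → no gain ✓; to w=11.7 gives 11522 − 326×11.7 = 7707.8 → profitable ✗.
3 of the 6 constraints hold; not an equilibrium.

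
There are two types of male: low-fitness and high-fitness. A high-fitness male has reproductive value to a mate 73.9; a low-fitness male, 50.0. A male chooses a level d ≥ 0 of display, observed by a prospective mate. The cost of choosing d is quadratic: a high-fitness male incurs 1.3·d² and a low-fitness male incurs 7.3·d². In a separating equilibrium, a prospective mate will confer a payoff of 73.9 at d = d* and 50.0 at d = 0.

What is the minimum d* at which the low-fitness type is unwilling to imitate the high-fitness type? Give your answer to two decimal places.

The low-fitness type at d = 0 receives 50.0; imitating at d* yields 73.9 − 7.3·d*².
Indifference: 50.0 = 73.9 − 7.3·d*², so d*² = (73.9 − 50.0) / 7.3 ≈ 3.2740.
d* = √3.2740 ≈ 1.81.

1.81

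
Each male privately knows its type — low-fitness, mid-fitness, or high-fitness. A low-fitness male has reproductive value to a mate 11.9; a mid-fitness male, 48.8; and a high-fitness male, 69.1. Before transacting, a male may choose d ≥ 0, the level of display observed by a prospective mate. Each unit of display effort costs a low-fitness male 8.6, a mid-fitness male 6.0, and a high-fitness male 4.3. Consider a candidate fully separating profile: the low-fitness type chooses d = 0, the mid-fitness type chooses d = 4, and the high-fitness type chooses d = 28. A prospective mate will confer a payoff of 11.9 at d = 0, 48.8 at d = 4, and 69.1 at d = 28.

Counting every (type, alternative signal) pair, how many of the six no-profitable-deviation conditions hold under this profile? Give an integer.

3

Mid-fitness (own payoff 48.8 − 6.0×4 = 24.8): to d=0 gives 11.9 → no gain ✓; to d=28 gives 69.1 − 6.0×28 = -98.9 → no gain ✓.
High-fitness (own payoff 69.1 − 4.3×28 = -51.3): to d=0 gives 11.9 → profitable ✗; to d=4 gives 48.8 − 4.3×4 = 31.6 → profitable ✗.
Low-fitness (own payoff 11.9): to d=4 gives 48.8 − 8.6×4 = 14.4 → profitable ✗; to d=28 gives 69.1 − 8.6×28 = -171.7 → no gain ✓.
3 of the 6 constraints hold; not an equilibrium.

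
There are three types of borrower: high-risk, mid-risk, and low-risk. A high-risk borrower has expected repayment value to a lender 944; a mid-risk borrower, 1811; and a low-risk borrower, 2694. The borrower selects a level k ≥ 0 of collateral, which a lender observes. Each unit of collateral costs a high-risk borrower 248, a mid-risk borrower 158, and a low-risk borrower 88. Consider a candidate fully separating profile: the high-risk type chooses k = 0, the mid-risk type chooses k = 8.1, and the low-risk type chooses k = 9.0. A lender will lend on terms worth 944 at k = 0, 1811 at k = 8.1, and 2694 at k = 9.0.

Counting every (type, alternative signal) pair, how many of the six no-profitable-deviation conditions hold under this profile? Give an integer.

4

High-risk (own payoff 944): to k=8.1 gives 1811 − 248×8.1 = -197.8 → no gain ✓; to k=9.0 gives 2694 − 248×9.0 = 462 → no gain ✓.
Low-risk (own payoff 2694 − 88×9.0 = 1902): to k=0 gives 944 → no gain ✓; to k=8.1 gives 1811 − 88×8.1 = 1098.2 → no gain ✓.
Mid-risk (own payoff 1811 − 158×8.1 = 531.2): to k=0 gives 944 → profitable ✗; to k=9.0 gives 2694 − 158×9.0 = 1272 → profitable ✗.
4 of the 6 constraints hold; not an equilibrium.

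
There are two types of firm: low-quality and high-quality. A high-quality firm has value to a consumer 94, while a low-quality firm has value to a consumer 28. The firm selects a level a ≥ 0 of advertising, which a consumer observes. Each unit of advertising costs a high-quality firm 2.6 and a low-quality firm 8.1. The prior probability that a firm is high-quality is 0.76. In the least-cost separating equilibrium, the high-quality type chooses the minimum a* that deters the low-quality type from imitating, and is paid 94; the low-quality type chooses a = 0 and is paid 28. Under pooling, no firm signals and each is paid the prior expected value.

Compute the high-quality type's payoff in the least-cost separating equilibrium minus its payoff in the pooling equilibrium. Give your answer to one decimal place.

-5.3

Least-cost separating signal: a* solves 28 = 94 − 8.1·a*, so a* = (94 − 28)/8.1 ≈ 8.1481.
High-quality type's separating payoff: 94 − 2.6 × a* = 94 − 2.6 × (94 − 28)/8.1 = 94 − 171.6/8.1 ≈ 72.815.
Pooling payoff: 0.76 × 94 + 0.24 × 28 = 78.16.
Difference: 72.815 − 78.16 = -5.345, i.e. -5.3 to one decimal place.
The high-quality type would prefer the pooling outcome.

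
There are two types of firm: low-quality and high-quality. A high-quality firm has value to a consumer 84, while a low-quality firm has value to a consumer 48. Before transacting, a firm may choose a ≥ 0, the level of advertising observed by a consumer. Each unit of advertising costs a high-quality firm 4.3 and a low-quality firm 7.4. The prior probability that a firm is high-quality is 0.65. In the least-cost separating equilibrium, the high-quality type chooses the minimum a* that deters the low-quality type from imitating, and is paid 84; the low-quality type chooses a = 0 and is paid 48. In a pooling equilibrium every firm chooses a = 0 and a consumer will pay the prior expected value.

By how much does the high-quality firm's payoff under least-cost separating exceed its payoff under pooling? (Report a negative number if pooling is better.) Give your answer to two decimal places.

Least-cost separating signal: a* solves 48 = 84 − 7.4·a*, so a* = (84 − 48)/7.4 ≈ 4.8649.
High-quality type's separating payoff: 84 − 4.3 × a* = 84 − 4.3 × (84 − 48)/7.4 = 84 − 154.8/7.4 ≈ 63.0811.
Pooling payoff: 0.65 × 84 + 0.35 × 48 = 71.4.
Difference: 63.0811 − 71.4 = -8.3189, i.e. -8.32 to two decimal places.
The high-quality type would prefer the pooling outcome.

-8.32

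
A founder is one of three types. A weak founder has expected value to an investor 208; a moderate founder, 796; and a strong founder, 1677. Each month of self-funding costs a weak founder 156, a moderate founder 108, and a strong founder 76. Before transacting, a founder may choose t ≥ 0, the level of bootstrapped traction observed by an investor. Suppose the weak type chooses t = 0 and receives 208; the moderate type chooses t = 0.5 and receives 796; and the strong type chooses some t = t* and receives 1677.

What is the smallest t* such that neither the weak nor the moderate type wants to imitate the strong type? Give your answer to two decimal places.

9.42

Weak type (on-path payoff 208) won't mimic when 208 ≥ 1677 − 156·t*, i.e. t* ≥ 9.42.
Moderate type (on-path payoff 796 − 108×0.5 = 742) won't mimic when 742 ≥ 1677 − 108·t*, i.e. t* ≥ 8.66.
Both must hold, so t* = max(9.42, 8.66) = 9.42. The weak type's constraint binds.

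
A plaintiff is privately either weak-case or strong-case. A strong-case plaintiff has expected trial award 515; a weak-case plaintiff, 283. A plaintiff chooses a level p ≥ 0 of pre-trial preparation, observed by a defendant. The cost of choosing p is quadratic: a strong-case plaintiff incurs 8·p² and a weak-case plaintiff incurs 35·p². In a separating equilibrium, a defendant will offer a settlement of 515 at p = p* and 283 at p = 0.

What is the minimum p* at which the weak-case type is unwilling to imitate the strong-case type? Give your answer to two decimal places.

The weak-case type at p = 0 receives 283; imitating at p* yields 515 − 35·p*².
Indifference: 283 = 515 − 35·p*², so p*² = (515 − 283) / 35 ≈ 6.6286.
p* = √6.6286 ≈ 2.57.

2.57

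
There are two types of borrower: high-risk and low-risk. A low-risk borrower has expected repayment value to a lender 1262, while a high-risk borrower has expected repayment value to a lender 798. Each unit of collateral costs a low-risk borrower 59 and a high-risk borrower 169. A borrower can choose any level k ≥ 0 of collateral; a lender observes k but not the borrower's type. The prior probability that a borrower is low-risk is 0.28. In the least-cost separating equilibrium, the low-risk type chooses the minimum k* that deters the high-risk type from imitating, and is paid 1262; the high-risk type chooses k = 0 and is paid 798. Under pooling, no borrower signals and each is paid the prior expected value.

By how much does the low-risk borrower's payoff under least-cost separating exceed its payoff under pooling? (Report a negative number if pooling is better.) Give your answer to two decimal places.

172.09

Least-cost separating signal: k* solves 798 = 1262 − 169·k*, so k* = (1262 − 798)/169 ≈ 2.7456.
Low-risk type's separating payoff: 1262 − 59 × k* = 1262 − 59 × (1262 − 798)/169 = 1262 − 27376/169 ≈ 1100.0118.
Pooling payoff: 0.28 × 1262 + 0.72 × 798 = 927.92.
Difference: 1100.0118 − 927.92 = 172.0918, i.e. 172.09 to two decimal places.
The low-risk type prefers to separate.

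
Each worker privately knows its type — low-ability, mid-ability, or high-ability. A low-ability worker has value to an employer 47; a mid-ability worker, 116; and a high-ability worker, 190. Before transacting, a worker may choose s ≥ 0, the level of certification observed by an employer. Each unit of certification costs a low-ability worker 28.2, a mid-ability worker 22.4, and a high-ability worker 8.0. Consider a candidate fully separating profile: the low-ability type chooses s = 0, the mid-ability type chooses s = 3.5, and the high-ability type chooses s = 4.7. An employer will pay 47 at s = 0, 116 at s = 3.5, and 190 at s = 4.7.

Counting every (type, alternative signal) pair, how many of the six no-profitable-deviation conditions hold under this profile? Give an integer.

3

Low-ability (own payoff 47): to s=3.5 gives 116 − 28.2×3.5 = 17.3 → no gain ✓; to s=4.7 gives 190 − 28.2×4.7 = 57.46 → profitable ✗.
High-ability (own payoff 190 − 8.0×4.7 = 152.4): to s=0 gives 47 → no gain ✓; to s=3.5 gives 116 − 8.0×3.5 = 88 → no gain ✓.
Mid-ability (own payoff 116 − 22.4×3.5 = 37.6): to s=0 gives 47 → profitable ✗; to s=4.7 gives 190 − 22.4×4.7 = 84.72 → profitable ✗.
3 of the 6 constraints hold; not an equilibrium.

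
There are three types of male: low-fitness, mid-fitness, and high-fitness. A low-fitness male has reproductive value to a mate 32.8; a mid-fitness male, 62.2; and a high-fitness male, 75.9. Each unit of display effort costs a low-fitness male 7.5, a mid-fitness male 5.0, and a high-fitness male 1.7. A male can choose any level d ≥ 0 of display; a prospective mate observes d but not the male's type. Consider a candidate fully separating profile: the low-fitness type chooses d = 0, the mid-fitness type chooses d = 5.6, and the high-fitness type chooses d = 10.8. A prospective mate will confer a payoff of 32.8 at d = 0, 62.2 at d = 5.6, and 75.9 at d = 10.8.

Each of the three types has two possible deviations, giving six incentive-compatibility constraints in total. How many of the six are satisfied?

6

Low-fitness (own payoff 32.8): to d=5.6 gives 62.2 − 7.5×5.6 = 20.2 → no gain ✓; to d=10.8 gives 75.9 − 7.5×10.8 = -5.1 → no gain ✓.
Mid-fitness (own payoff 62.2 − 5.0×5.6 = 34.2): to d=0 gives 32.8 → no gain ✓; to d=10.8 gives 75.9 − 5.0×10.8 = 21.9 → no gain ✓.
High-fitness (own payoff 75.9 − 1.7×10.8 = 57.54): to d=0 gives 32.8 → no gain ✓; to d=5.6 gives 62.2 − 1.7×5.6 = 52.68 → no gain ✓.
6 of the 6 constraints hold; this profile is a separating equilibrium.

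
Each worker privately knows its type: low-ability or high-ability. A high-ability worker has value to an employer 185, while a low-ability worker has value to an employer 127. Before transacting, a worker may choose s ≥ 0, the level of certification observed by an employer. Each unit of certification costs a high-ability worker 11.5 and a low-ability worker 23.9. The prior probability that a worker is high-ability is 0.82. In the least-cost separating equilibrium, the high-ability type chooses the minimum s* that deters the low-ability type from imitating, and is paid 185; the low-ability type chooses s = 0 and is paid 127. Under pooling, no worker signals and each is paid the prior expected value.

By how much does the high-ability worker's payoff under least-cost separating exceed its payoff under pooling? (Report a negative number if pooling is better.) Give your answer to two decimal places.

-17.47

Least-cost separating signal: s* solves 127 = 185 − 23.9·s*, so s* = (185 − 127)/23.9 ≈ 2.4268.
High-ability type's separating payoff: 185 − 11.5 × s* = 185 − 11.5 × (185 − 127)/23.9 = 185 − 667/23.9 ≈ 157.0921.
Pooling payoff: 0.82 × 185 + 0.18 × 127 = 174.56.
Difference: 157.0921 − 174.56 = -17.4679, i.e. -17.47 to two decimal places.
The high-ability type would prefer the pooling outcome.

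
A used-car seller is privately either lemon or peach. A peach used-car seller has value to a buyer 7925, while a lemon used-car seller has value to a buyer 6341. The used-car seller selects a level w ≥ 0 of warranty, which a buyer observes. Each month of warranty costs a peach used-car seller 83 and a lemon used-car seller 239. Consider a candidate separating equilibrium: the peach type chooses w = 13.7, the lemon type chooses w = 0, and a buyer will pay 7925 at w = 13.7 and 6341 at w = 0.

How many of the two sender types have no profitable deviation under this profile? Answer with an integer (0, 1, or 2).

Lemon type: stay at 0 → 6341; mimic → 7925 − 239 × 13.7 = 4650.7. IC holds (6341 ≥ 4650.7).
Peach type: signal → 7925 − 83 × 13.7 = 6787.9; deviate to 0 → 6341. IC holds (6787.9 ≥ 6341).
2 of 2 constraints hold, so this is a separating equilibrium.

2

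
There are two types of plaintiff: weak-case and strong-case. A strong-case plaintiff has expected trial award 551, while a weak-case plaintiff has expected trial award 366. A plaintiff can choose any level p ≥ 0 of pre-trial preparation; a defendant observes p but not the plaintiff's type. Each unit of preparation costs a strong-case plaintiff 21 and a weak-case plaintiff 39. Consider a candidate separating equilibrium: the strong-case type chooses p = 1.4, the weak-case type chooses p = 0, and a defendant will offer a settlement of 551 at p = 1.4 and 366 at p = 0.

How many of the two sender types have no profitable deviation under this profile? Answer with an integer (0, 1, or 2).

Weak-case type: stay at 0 → 366; mimic → 551 − 39 × 1.4 = 496.4. IC fails (366 < 496.4).
Strong-case type: signal → 551 − 21 × 1.4 = 521.6; deviate to 0 → 366. IC holds (521.6 ≥ 366).
1 of 2 constraints hold, so this profile is not an equilibrium.

1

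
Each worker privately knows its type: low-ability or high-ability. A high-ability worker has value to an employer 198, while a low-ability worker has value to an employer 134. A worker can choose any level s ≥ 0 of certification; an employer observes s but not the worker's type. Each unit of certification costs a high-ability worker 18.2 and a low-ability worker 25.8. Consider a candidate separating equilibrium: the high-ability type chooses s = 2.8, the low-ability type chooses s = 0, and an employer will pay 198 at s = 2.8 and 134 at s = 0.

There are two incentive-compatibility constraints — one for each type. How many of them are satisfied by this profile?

2

Low-ability type: stay at 0 → 134; mimic → 198 − 25.8 × 2.8 = 125.76. IC holds (134 ≥ 125.76).
High-ability type: signal → 198 − 18.2 × 2.8 = 147.04; deviate to 0 → 134. IC holds (147.04 ≥ 134).
2 of 2 constraints hold, so this is a separating equilibrium.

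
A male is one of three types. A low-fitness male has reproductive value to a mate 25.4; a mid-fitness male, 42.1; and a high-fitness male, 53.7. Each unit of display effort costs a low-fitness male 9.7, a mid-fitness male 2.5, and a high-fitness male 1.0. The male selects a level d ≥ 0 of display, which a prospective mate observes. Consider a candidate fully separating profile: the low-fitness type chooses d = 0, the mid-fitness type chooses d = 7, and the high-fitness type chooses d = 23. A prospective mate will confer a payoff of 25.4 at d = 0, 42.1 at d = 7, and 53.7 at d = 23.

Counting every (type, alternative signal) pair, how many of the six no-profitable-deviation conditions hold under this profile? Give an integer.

4

Low-fitness (own payoff 25.4): to d=7 gives 42.1 − 9.7×7 = -25.8 → no gain ✓; to d=23 gives 53.7 − 9.7×23 = -169.4 → no gain ✓.
High-fitness (own payoff 53.7 − 1.0×23 = 30.7): to d=0 gives 25.4 → no gain ✓; to d=7 gives 42.1 − 1.0×7 = 35.1 → profitable ✗.
Mid-fitness (own payoff 42.1 − 2.5×7 = 24.6): to d=0 gives 25.4 → profitable ✗; to d=23 gives 53.7 − 2.5×23 = -3.8 → no gain ✓.
4 of the 6 constraints hold; not an equilibrium.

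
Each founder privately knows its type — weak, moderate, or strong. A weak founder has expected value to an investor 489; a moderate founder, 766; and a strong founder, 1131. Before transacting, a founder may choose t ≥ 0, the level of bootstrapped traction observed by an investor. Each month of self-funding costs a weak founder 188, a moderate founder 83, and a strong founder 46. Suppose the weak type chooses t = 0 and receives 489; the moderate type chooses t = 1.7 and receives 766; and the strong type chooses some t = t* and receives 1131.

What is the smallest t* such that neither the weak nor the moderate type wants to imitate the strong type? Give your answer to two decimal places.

Moderate type (on-path payoff 766 − 83×1.7 = 624.9) won't mimic when 624.9 ≥ 1131 − 83·t*, i.e. t* ≥ 6.10.
Weak type (on-path payoff 489) won't mimic when 489 ≥ 1131 − 188·t*, i.e. t* ≥ 3.41.
Both must hold, so t* = max(3.41, 6.10) = 6.10. The moderate type's constraint binds.

6.10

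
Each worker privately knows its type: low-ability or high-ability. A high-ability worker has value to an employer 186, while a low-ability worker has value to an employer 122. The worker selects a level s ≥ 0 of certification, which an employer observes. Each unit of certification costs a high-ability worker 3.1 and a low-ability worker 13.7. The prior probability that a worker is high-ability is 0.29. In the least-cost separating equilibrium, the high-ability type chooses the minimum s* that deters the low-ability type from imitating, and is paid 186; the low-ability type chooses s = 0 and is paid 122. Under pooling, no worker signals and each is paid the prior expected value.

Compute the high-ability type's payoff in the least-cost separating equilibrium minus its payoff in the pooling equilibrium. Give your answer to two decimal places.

30.96

Least-cost separating signal: s* solves 122 = 186 − 13.7·s*, so s* = (186 − 122)/13.7 ≈ 4.6715.
High-ability type's separating payoff: 186 − 3.1 × s* = 186 − 3.1 × (186 − 122)/13.7 = 186 − 198.4/13.7 ≈ 171.5182.
Pooling payoff: 0.29 × 186 + 0.71 × 122 = 140.56.
Difference: 171.5182 − 140.56 = 30.9582, i.e. 30.96 to two decimal places.
The high-ability type prefers to separate.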